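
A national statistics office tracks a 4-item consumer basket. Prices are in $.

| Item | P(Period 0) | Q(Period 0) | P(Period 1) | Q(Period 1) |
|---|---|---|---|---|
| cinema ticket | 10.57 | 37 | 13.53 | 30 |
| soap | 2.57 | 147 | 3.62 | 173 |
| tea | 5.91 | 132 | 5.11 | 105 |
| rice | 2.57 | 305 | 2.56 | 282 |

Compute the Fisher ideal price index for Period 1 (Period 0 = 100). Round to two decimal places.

Laspeyres component (base-period weights):
ΣP(Period 1)Q(Period 0) = 13.53×37 + 3.62×147 + 5.11×132 + 2.56×305 = 500.61 + 532.14 + 674.52 + 780.8 = 2488.07
ΣP(Period 0)Q(Period 0) = 10.57×37 + 2.57×147 + 5.91×132 + 2.57×305 = 391.09 + 377.79 + 780.12 + 783.85 = 2332.85
L = 2488.07 / 2332.85 × 100 = 106.6537
Paasche component (current-period weights):
ΣP(Period 1)Q(Period 1) = 13.53×30 + 3.62×173 + 5.11×105 + 2.56×282 = 405.9 + 626.26 + 536.55 + 721.92 = 2290.63
ΣP(Period 0)Q(Period 1) = 10.57×30 + 2.57×173 + 5.91×105 + 2.57×282 = 317.1 + 444.61 + 620.55 + 724.74 = 2107
P = 2290.63 / 2107 × 100 = 108.7152
Fisher = √(L × P) = √(106.6537 × 108.7152) = 107.6795

107.68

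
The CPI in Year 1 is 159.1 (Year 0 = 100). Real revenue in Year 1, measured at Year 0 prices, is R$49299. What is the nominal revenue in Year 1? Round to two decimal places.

78434.71

Nominal = Real × (Index/100) = 49299 × (159.1/100)
        = 49299 × 1.591 = 78434.7090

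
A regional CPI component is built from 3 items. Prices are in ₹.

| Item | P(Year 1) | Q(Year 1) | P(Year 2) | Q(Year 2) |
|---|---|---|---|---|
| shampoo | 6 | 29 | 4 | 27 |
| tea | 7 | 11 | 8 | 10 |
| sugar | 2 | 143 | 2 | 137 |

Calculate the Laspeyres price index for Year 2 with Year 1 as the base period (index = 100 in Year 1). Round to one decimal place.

Laspeyres price index uses base-period quantities as weights.
ΣP(Year 2)·Q(Year 1) = 4×29 + 8×11 + 2×143 = 116 + 88 + 286 = 490
ΣP(Year 1)·Q(Year 1) = 6×29 + 7×11 + 2×143 = 174 + 77 + 286 = 537
Index = 490 / 537 × 100 = 91.2477

91.2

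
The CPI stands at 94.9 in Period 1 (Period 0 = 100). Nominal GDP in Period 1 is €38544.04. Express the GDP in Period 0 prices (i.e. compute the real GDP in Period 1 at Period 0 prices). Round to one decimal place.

40615.4

Real = Nominal ÷ (Index/100) = 38544.04 ÷ (94.9/100)
     = 38544.04 ÷ 0.949 = 40615.4268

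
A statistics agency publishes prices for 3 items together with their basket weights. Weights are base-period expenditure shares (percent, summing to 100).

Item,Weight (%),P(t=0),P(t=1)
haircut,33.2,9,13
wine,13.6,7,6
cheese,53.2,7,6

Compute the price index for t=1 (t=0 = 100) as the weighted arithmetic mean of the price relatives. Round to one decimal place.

haircut: 33.2 × (13/9) = 33.2 × 1.444444 = 47.9556
wine: 13.6 × (6/7) = 13.6 × 0.857143 = 11.6571
cheese: 53.2 × (6/7) = 53.2 × 0.857143 = 45.6000
Index = Σ wᵢ·(p₁ᵢ/p₀ᵢ) = 47.9556 + 11.6571 + 45.6000 = 105.2127

105.2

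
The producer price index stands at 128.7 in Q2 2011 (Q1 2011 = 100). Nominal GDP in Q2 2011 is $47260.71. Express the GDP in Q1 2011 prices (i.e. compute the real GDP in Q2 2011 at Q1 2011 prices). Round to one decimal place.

36721.6

Real = Nominal ÷ (Index/100) = 47260.71 ÷ (128.7/100)
     = 47260.71 ÷ 1.287 = 36721.6084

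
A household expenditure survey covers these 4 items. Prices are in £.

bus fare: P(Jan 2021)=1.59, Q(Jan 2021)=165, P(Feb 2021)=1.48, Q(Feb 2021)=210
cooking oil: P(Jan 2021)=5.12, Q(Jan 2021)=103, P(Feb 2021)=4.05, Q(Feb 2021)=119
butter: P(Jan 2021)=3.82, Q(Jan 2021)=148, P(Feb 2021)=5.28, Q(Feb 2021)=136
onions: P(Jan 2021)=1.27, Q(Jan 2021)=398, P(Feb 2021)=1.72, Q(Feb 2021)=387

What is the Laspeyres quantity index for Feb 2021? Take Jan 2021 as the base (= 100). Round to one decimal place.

105.0

Laspeyres quantity index uses base-period prices as weights.
ΣP(Jan 2021)·Q(Feb 2021) = 1.59×210 + 5.12×119 + 3.82×136 + 1.27×387 = 333.9 + 609.28 + 519.52 + 491.49 = 1954.19
ΣP(Jan 2021)·Q(Jan 2021) = 1.59×165 + 5.12×103 + 3.82×148 + 1.27×398 = 262.35 + 527.36 + 565.36 + 505.46 = 1860.53
Index = 1954.19 / 1860.53 × 100 = 105.0340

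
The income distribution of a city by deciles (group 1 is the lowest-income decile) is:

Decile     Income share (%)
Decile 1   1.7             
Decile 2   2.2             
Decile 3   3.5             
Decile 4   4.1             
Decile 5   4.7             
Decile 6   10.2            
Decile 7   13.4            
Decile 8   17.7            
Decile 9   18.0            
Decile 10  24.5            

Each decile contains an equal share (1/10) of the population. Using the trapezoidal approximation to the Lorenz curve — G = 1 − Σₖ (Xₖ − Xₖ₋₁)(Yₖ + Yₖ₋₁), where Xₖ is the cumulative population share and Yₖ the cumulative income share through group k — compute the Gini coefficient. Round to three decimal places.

Cumulative income shares Yₖ: 0.0170, 0.0390, 0.0740, 0.1150, 0.1620, 0.2640, 0.3980, 0.5750, 0.7550, 1.0000
Σ (Xₖ−Xₖ₋₁)(Yₖ+Yₖ₋₁) = (1/10)(0.0170+0.0000) + (1/10)(0.0390+0.0170) + (1/10)(0.0740+0.0390) + (1/10)(0.1150+0.0740) + (1/10)(0.1620+0.1150) + (1/10)(0.2640+0.1620) + (1/10)(0.3980+0.2640) + (1/10)(0.5750+0.3980) + (1/10)(0.7550+0.5750) + (1/10)(1.0000+0.7550)
  = 0.0017 + 0.0056 + 0.0113 + 0.0189 + 0.0277 + 0.0426 + 0.0662 + 0.0973 + 0.1330 + 0.1755 = 0.5798
G = 1 − 0.5798 = 0.4202

0.420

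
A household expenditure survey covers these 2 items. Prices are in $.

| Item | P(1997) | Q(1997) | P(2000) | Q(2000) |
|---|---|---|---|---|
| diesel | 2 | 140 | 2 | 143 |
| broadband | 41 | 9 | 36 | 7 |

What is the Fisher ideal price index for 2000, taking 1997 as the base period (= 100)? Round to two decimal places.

Laspeyres component (base-period weights):
ΣP(2000)Q(1997) = 2×140 + 36×9 = 280 + 324 = 604
ΣP(1997)Q(1997) = 2×140 + 41×9 = 280 + 369 = 649
L = 604 / 649 × 100 = 93.0663
Paasche component (current-period weights):
ΣP(2000)Q(2000) = 2×143 + 36×7 = 286 + 252 = 538
ΣP(1997)Q(2000) = 2×143 + 41×7 = 286 + 287 = 573
P = 538 / 573 × 100 = 93.8918
Fisher = √(L × P) = √(93.0663 × 93.8918) = 93.4781

93.48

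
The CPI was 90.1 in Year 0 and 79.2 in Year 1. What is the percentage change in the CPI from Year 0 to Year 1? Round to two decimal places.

Change = (79.2 − 90.1) / 90.1 × 100
       = -10.9 / 90.1 × 100 = -12.0977%

-12.10%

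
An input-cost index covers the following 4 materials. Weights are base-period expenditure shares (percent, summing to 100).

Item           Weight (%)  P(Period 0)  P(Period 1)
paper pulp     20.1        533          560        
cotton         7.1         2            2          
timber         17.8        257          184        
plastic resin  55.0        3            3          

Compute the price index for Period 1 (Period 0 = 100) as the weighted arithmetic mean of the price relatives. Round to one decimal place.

96.0

paper pulp: 20.1 × (560/533) = 20.1 × 1.050657 = 21.1182
cotton: 7.1 × (2/2) = 7.1 × 1.000000 = 7.1000
timber: 17.8 × (184/257) = 17.8 × 0.715953 = 12.7440
plastic resin: 55.0 × (3/3) = 55.0 × 1.000000 = 55.0000
Index = Σ wᵢ·(p₁ᵢ/p₀ᵢ) = 21.1182 + 7.1000 + 12.7440 + 55.0000 = 95.9622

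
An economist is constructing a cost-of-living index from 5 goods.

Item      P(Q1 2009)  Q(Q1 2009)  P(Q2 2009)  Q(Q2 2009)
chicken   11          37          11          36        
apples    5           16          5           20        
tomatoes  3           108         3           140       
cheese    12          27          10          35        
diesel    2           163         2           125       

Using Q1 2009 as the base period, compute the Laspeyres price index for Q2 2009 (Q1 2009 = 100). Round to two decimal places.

96.30

Laspeyres price index uses base-period quantities as weights.
ΣP(Q2 2009)·Q(Q1 2009) = 11×37 + 5×16 + 3×108 + 10×27 + 2×163 = 407 + 80 + 324 + 270 + 326 = 1407
ΣP(Q1 2009)·Q(Q1 2009) = 11×37 + 5×16 + 3×108 + 12×27 + 2×163 = 407 + 80 + 324 + 324 + 326 = 1461
Index = 1407 / 1461 × 100 = 96.3039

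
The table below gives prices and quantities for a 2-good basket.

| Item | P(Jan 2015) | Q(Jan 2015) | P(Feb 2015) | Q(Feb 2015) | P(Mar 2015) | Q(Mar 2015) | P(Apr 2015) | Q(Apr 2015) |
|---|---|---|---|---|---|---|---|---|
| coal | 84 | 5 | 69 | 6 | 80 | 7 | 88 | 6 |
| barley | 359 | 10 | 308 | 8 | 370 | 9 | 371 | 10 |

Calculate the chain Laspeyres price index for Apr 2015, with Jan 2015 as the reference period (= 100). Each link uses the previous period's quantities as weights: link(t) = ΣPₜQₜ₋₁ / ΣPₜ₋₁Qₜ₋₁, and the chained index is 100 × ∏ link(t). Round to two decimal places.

103.80

Link Jan 2015→Feb 2015:
ΣP(Feb 2015)Q(Jan 2015) = 69×5 + 308×10 = 345 + 3080 = 3425
ΣP(Jan 2015)Q(Jan 2015) = 84×5 + 359×10 = 420 + 3590 = 4010
link = 3425/4010 = 0.854115
Link Feb 2015→Mar 2015:
ΣP(Mar 2015)Q(Feb 2015) = 80×6 + 370×8 = 480 + 2960 = 3440
ΣP(Feb 2015)Q(Feb 2015) = 69×6 + 308×8 = 414 + 2464 = 2878
link = 3440/2878 = 1.195274
Link Mar 2015→Apr 2015:
ΣP(Apr 2015)Q(Mar 2015) = 88×7 + 371×9 = 616 + 3339 = 3955
ΣP(Mar 2015)Q(Mar 2015) = 80×7 + 370×9 = 560 + 3330 = 3890
link = 3955/3890 = 1.016710
Chained index = 100 × 0.854115 × 1.195274 × 1.016710 = 103.7960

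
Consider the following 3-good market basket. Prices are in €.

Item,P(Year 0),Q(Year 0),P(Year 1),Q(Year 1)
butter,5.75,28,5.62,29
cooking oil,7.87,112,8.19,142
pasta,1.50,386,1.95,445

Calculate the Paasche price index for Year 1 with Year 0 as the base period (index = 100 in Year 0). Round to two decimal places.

Paasche price index uses current-period quantities as weights.
ΣP(Year 1)·Q(Year 1) = 5.62×29 + 8.19×142 + 1.95×445 = 162.98 + 1162.98 + 867.75 = 2193.71
ΣP(Year 0)·Q(Year 1) = 5.75×29 + 7.87×142 + 1.50×445 = 166.75 + 1117.54 + 667.5 = 1951.79
Index = 2193.71 / 1951.79 × 100 = 112.3948

112.39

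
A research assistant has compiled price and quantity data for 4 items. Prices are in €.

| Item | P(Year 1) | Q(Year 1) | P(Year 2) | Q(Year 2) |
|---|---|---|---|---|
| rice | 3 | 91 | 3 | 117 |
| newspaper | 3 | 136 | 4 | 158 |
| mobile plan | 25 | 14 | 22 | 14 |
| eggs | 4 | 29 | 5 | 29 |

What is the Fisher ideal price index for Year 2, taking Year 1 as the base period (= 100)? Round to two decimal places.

110.98

Laspeyres component (base-period weights):
ΣP(Year 2)Q(Year 1) = 3×91 + 4×136 + 22×14 + 5×29 = 273 + 544 + 308 + 145 = 1270
ΣP(Year 1)Q(Year 1) = 3×91 + 3×136 + 25×14 + 4×29 = 273 + 408 + 350 + 116 = 1147
L = 1270 / 1147 × 100 = 110.7236
Paasche component (current-period weights):
ΣP(Year 2)Q(Year 2) = 3×117 + 4×158 + 22×14 + 5×29 = 351 + 632 + 308 + 145 = 1436
ΣP(Year 1)Q(Year 2) = 3×117 + 3×158 + 25×14 + 4×29 = 351 + 474 + 350 + 116 = 1291
P = 1436 / 1291 × 100 = 111.2316
Fisher = √(L × P) = √(110.7236 × 111.2316) = 110.9773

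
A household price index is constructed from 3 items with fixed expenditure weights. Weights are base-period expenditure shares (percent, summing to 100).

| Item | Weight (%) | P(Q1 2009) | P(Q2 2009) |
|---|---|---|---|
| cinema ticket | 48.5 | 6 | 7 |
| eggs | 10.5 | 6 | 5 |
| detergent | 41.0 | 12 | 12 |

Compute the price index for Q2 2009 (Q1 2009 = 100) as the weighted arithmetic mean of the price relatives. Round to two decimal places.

cinema ticket: 48.5 × (7/6) = 48.5 × 1.166667 = 56.5833
eggs: 10.5 × (5/6) = 10.5 × 0.833333 = 8.7500
detergent: 41.0 × (12/12) = 41.0 × 1.000000 = 41.0000
Index = Σ wᵢ·(p₁ᵢ/p₀ᵢ) = 56.5833 + 8.7500 + 41.0000 = 106.3333

106.33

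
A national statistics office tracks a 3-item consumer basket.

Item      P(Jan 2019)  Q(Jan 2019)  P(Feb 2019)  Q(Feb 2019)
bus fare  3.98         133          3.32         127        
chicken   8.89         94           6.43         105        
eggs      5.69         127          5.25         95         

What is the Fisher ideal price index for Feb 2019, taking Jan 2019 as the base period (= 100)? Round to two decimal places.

Laspeyres component (base-period weights):
ΣP(Feb 2019)Q(Jan 2019) = 3.32×133 + 6.43×94 + 5.25×127 = 441.56 + 604.42 + 666.75 = 1712.73
ΣP(Jan 2019)Q(Jan 2019) = 3.98×133 + 8.89×94 + 5.69×127 = 529.34 + 835.66 + 722.63 = 2087.63
L = 1712.73 / 2087.63 × 100 = 82.0418
Paasche component (current-period weights):
ΣP(Feb 2019)Q(Feb 2019) = 3.32×127 + 6.43×105 + 5.25×95 = 421.64 + 675.15 + 498.75 = 1595.54
ΣP(Jan 2019)Q(Feb 2019) = 3.98×127 + 8.89×105 + 5.69×95 = 505.46 + 933.45 + 540.55 = 1979.46
P = 1595.54 / 1979.46 × 100 = 80.6048
Fisher = √(L × P) = √(82.0418 × 80.6048) = 81.3201

81.32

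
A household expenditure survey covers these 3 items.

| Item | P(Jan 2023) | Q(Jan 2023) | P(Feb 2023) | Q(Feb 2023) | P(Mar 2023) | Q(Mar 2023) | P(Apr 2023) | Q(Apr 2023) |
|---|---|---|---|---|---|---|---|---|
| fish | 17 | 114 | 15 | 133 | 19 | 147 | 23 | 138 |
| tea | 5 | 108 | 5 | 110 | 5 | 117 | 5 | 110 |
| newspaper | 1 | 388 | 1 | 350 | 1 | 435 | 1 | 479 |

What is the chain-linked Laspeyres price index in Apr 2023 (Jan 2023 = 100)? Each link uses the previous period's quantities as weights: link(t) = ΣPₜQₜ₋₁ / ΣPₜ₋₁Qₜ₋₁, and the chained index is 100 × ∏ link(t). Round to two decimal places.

Link Jan 2023→Feb 2023:
ΣP(Feb 2023)Q(Jan 2023) = 15×114 + 5×108 + 1×388 = 1710 + 540 + 388 = 2638
ΣP(Jan 2023)Q(Jan 2023) = 17×114 + 5×108 + 1×388 = 1938 + 540 + 388 = 2866
link = 2638/2866 = 0.920447
Link Feb 2023→Mar 2023:
ΣP(Mar 2023)Q(Feb 2023) = 19×133 + 5×110 + 1×350 = 2527 + 550 + 350 = 3427
ΣP(Feb 2023)Q(Feb 2023) = 15×133 + 5×110 + 1×350 = 1995 + 550 + 350 = 2895
link = 3427/2895 = 1.183765
Link Mar 2023→Apr 2023:
ΣP(Apr 2023)Q(Mar 2023) = 23×147 + 5×117 + 1×435 = 3381 + 585 + 435 = 4401
ΣP(Mar 2023)Q(Mar 2023) = 19×147 + 5×117 + 1×435 = 2793 + 585 + 435 = 3813
link = 4401/3813 = 1.154209
Chained index = 100 × 0.920447 × 1.183765 × 1.154209 = 125.7618

125.76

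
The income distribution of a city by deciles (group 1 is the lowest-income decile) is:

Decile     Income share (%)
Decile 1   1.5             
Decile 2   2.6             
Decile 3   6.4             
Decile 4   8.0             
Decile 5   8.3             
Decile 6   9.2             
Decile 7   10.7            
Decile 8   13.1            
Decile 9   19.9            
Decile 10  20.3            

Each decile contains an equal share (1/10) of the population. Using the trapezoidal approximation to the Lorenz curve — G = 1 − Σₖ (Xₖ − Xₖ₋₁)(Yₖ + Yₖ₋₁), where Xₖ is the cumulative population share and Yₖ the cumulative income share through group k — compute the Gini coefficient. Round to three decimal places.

0.333

Cumulative income shares Yₖ: 0.0150, 0.0410, 0.1050, 0.1850, 0.2680, 0.3600, 0.4670, 0.5980, 0.7970, 1.0000
Σ (Xₖ−Xₖ₋₁)(Yₖ+Yₖ₋₁) = (1/10)(0.0150+0.0000) + (1/10)(0.0410+0.0150) + (1/10)(0.1050+0.0410) + (1/10)(0.1850+0.1050) + (1/10)(0.2680+0.1850) + (1/10)(0.3600+0.2680) + (1/10)(0.4670+0.3600) + (1/10)(0.5980+0.4670) + (1/10)(0.7970+0.5980) + (1/10)(1.0000+0.7970)
  = 0.0015 + 0.0056 + 0.0146 + 0.0290 + 0.0453 + 0.0628 + 0.0827 + 0.1065 + 0.1395 + 0.1797 = 0.6672
G = 1 − 0.6672 = 0.3328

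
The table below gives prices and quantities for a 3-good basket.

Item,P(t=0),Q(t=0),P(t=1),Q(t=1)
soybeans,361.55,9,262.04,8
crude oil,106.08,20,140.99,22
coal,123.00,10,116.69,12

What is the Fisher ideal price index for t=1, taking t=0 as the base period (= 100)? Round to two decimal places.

Laspeyres component (base-period weights):
ΣP(t=1)Q(t=0) = 262.04×9 + 140.99×20 + 116.69×10 = 2358.36 + 2819.8 + 1166.9 = 6345.06
ΣP(t=0)Q(t=0) = 361.55×9 + 106.08×20 + 123.00×10 = 3253.95 + 2121.6 + 1230 = 6605.55
L = 6345.06 / 6605.55 × 100 = 96.0565
Paasche component (current-period weights):
ΣP(t=1)Q(t=1) = 262.04×8 + 140.99×22 + 116.69×12 = 2096.32 + 3101.78 + 1400.28 = 6598.38
ΣP(t=0)Q(t=1) = 361.55×8 + 106.08×22 + 123.00×12 = 2892.4 + 2333.76 + 1476 = 6702.16
P = 6598.38 / 6702.16 × 100 = 98.4515
Fisher = √(L × P) = √(96.0565 × 98.4515) = 97.2466

97.25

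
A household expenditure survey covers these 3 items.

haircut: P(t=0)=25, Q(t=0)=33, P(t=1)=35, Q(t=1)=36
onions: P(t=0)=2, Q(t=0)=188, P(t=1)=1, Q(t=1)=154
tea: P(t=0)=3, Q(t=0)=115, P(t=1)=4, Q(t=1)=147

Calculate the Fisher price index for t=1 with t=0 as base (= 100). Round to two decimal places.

118.99

Laspeyres component (base-period weights):
ΣP(t=1)Q(t=0) = 35×33 + 1×188 + 4×115 = 1155 + 188 + 460 = 1803
ΣP(t=0)Q(t=0) = 25×33 + 2×188 + 3×115 = 825 + 376 + 345 = 1546
L = 1803 / 1546 × 100 = 116.6235
Paasche component (current-period weights):
ΣP(t=1)Q(t=1) = 35×36 + 1×154 + 4×147 = 1260 + 154 + 588 = 2002
ΣP(t=0)Q(t=1) = 25×36 + 2×154 + 3×147 = 900 + 308 + 441 = 1649
P = 2002 / 1649 × 100 = 121.4069
Fisher = √(L × P) = √(116.6235 × 121.4069) = 118.9912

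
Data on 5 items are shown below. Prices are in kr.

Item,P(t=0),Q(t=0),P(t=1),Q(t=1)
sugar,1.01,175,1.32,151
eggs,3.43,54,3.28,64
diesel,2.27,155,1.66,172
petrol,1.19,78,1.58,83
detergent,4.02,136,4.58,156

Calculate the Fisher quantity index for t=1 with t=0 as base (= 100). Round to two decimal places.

109.55

Laspeyres component (base-period weights):
ΣP(t=0)Q(t=1) = 1.01×151 + 3.43×64 + 2.27×172 + 1.19×83 + 4.02×156 = 152.51 + 219.52 + 390.44 + 98.77 + 627.12 = 1488.36
ΣP(t=0)Q(t=0) = 1.01×175 + 3.43×54 + 2.27×155 + 1.19×78 + 4.02×136 = 176.75 + 185.22 + 351.85 + 92.82 + 546.72 = 1353.36
L = 1488.36 / 1353.36 × 100 = 109.9752
Paasche component (current-period weights):
ΣP(t=1)Q(t=1) = 1.32×151 + 3.28×64 + 1.66×172 + 1.58×83 + 4.58×156 = 199.32 + 209.92 + 285.52 + 131.14 + 714.48 = 1540.38
ΣP(t=1)Q(t=0) = 1.32×175 + 3.28×54 + 1.66×155 + 1.58×78 + 4.58×136 = 231 + 177.12 + 257.3 + 123.24 + 622.88 = 1411.54
P = 1540.38 / 1411.54 × 100 = 109.1276
Fisher = √(L × P) = √(109.9752 × 109.1276) = 109.5506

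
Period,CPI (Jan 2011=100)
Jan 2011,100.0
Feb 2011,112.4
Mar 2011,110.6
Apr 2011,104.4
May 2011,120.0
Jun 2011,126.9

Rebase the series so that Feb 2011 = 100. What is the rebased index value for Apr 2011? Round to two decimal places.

Rebased(Apr 2011) = 104.4 / 112.4 × 100 = 92.8826

92.88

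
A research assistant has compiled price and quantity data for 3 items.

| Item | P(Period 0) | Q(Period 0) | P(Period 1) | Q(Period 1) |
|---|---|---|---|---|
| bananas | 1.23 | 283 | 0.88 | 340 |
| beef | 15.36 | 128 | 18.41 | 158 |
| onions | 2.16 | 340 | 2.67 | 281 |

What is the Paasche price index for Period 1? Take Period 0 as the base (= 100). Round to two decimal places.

Paasche price index uses current-period quantities as weights.
ΣP(Period 1)·Q(Period 1) = 0.88×340 + 18.41×158 + 2.67×281 = 299.2 + 2908.78 + 750.27 = 3958.25
ΣP(Period 0)·Q(Period 1) = 1.23×340 + 15.36×158 + 2.16×281 = 418.2 + 2426.88 + 606.96 = 3452.04
Index = 3958.25 / 3452.04 × 100 = 114.6641

114.66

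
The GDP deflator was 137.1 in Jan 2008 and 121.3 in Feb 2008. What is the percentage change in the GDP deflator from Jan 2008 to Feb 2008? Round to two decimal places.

Change = (121.3 − 137.1) / 137.1 × 100
       = -15.8 / 137.1 × 100 = -11.5244%

-11.52%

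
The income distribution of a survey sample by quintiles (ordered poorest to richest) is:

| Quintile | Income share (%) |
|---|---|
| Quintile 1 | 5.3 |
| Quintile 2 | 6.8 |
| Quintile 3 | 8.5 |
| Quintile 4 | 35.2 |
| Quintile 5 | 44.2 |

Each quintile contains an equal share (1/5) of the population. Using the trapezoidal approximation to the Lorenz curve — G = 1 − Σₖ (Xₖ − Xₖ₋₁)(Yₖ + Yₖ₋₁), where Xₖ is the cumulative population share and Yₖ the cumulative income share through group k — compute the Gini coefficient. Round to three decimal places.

Cumulative income shares Yₖ: 0.0530, 0.1210, 0.2060, 0.5580, 1.0000
Σ (Xₖ−Xₖ₋₁)(Yₖ+Yₖ₋₁) = (1/5)(0.0530+0.0000) + (1/5)(0.1210+0.0530) + (1/5)(0.2060+0.1210) + (1/5)(0.5580+0.2060) + (1/5)(1.0000+0.5580)
  = 0.0106 + 0.0348 + 0.0654 + 0.1528 + 0.3116 = 0.5752
G = 1 − 0.5752 = 0.4248

0.425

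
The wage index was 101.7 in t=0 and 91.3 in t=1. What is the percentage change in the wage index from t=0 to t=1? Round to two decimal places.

-10.23%

Change = (91.3 − 101.7) / 101.7 × 100
       = -10.4 / 101.7 × 100 = -10.2262%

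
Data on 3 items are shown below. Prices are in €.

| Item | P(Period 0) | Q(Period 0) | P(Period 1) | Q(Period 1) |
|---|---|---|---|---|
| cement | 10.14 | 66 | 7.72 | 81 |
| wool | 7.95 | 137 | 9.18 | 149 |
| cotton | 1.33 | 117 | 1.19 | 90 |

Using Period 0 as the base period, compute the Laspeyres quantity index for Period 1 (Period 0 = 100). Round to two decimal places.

Laspeyres quantity index uses base-period prices as weights.
ΣP(Period 0)·Q(Period 1) = 10.14×81 + 7.95×149 + 1.33×90 = 821.34 + 1184.55 + 119.7 = 2125.59
ΣP(Period 0)·Q(Period 0) = 10.14×66 + 7.95×137 + 1.33×117 = 669.24 + 1089.15 + 155.61 = 1914
Index = 2125.59 / 1914 × 100 = 111.0549

111.05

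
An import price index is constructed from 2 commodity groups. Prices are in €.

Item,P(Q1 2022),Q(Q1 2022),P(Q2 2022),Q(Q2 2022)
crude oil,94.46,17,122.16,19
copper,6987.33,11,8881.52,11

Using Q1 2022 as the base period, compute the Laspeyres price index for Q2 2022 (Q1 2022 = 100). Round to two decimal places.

127.15

Laspeyres price index uses base-period quantities as weights.
ΣP(Q2 2022)·Q(Q1 2022) = 122.16×17 + 8881.52×11 = 2076.72 + 97696.72 = 99773.44
ΣP(Q1 2022)·Q(Q1 2022) = 94.46×17 + 6987.33×11 = 1605.82 + 76860.63 = 78466.45
Index = 99773.44 / 78466.45 × 100 = 127.1543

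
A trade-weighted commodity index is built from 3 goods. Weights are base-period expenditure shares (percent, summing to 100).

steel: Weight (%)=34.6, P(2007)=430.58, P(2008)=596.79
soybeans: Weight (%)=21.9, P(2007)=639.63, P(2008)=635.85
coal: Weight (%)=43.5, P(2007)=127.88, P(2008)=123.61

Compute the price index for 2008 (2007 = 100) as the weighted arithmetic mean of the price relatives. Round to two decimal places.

steel: 34.6 × (596.79/430.58) = 34.6 × 1.386014 = 47.9561
soybeans: 21.9 × (635.85/639.63) = 21.9 × 0.994090 = 21.7706
coal: 43.5 × (123.61/127.88) = 43.5 × 0.966609 = 42.0475
Index = Σ wᵢ·(p₁ᵢ/p₀ᵢ) = 47.9561 + 21.7706 + 42.0475 = 111.7742

111.77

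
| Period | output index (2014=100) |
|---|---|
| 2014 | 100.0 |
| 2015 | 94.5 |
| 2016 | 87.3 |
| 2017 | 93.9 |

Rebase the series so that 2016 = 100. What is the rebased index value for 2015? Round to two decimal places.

Rebased(2015) = 94.5 / 87.3 × 100 = 108.2474

108.25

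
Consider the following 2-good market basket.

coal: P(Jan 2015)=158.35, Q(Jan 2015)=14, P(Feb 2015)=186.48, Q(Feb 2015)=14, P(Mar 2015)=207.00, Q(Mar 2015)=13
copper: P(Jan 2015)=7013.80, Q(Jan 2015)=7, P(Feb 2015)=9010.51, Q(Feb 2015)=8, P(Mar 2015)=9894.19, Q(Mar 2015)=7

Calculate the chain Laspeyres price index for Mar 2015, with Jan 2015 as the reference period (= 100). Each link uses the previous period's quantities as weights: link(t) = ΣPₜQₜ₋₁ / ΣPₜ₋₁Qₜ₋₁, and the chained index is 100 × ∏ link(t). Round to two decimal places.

Link Jan 2015→Feb 2015:
ΣP(Feb 2015)Q(Jan 2015) = 186.48×14 + 9010.51×7 = 2610.72 + 63073.57 = 65684.29
ΣP(Jan 2015)Q(Jan 2015) = 158.35×14 + 7013.80×7 = 2216.9 + 49096.6 = 51313.5
link = 65684.29/51313.5 = 1.280059
Link Feb 2015→Mar 2015:
ΣP(Mar 2015)Q(Feb 2015) = 207.00×14 + 9894.19×8 = 2898 + 79153.52 = 82051.52
ΣP(Feb 2015)Q(Feb 2015) = 186.48×14 + 9010.51×8 = 2610.72 + 72084.08 = 74694.8
link = 82051.52/74694.8 = 1.098490
Chained index = 100 × 1.280059 × 1.098490 = 140.6132

140.61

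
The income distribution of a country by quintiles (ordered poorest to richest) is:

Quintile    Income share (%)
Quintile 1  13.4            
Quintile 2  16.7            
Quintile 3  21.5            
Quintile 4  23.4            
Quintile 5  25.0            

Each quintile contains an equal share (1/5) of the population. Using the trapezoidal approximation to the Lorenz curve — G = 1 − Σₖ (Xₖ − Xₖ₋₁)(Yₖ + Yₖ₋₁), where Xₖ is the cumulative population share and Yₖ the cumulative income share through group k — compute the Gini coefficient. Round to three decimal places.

0.120

Cumulative income shares Yₖ: 0.1340, 0.3010, 0.5160, 0.7500, 1.0000
Σ (Xₖ−Xₖ₋₁)(Yₖ+Yₖ₋₁) = (1/5)(0.1340+0.0000) + (1/5)(0.3010+0.1340) + (1/5)(0.5160+0.3010) + (1/5)(0.7500+0.5160) + (1/5)(1.0000+0.7500)
  = 0.0268 + 0.0870 + 0.1634 + 0.2532 + 0.3500 = 0.8804
G = 1 − 0.8804 = 0.1196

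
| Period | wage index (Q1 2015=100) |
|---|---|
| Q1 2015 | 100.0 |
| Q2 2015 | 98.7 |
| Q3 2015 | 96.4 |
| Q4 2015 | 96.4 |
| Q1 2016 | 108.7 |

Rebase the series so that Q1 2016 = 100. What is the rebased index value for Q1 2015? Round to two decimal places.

Rebased(Q1 2015) = 100.0 / 108.7 × 100 = 91.9963

92.00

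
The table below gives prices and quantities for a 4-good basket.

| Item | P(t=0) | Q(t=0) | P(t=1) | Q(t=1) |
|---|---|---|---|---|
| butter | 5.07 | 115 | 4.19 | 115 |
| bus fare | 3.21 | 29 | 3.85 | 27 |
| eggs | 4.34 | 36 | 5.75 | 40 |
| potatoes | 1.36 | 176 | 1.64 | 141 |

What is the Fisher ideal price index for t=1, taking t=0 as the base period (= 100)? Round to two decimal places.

Laspeyres component (base-period weights):
ΣP(t=1)Q(t=0) = 4.19×115 + 3.85×29 + 5.75×36 + 1.64×176 = 481.85 + 111.65 + 207 + 288.64 = 1089.14
ΣP(t=0)Q(t=0) = 5.07×115 + 3.21×29 + 4.34×36 + 1.36×176 = 583.05 + 93.09 + 156.24 + 239.36 = 1071.74
L = 1089.14 / 1071.74 × 100 = 101.6235
Paasche component (current-period weights):
ΣP(t=1)Q(t=1) = 4.19×115 + 3.85×27 + 5.75×40 + 1.64×141 = 481.85 + 103.95 + 230 + 231.24 = 1047.04
ΣP(t=0)Q(t=1) = 5.07×115 + 3.21×27 + 4.34×40 + 1.36×141 = 583.05 + 86.67 + 173.6 + 191.76 = 1035.08
P = 1047.04 / 1035.08 × 100 = 101.1555
Fisher = √(L × P) = √(101.6235 × 101.1555) = 101.3892

101.39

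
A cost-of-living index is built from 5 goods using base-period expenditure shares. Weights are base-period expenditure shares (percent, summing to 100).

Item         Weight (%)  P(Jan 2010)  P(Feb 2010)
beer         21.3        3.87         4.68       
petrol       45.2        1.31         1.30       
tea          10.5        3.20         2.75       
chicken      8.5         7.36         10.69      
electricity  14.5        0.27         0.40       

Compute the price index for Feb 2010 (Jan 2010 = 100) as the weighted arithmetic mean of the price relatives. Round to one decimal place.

113.5

beer: 21.3 × (4.68/3.87) = 21.3 × 1.209302 = 25.7581
petrol: 45.2 × (1.30/1.31) = 45.2 × 0.992366 = 44.8550
tea: 10.5 × (2.75/3.20) = 10.5 × 0.859375 = 9.0234
chicken: 8.5 × (10.69/7.36) = 8.5 × 1.452446 = 12.3458
electricity: 14.5 × (0.40/0.27) = 14.5 × 1.481481 = 21.4815
Index = Σ wᵢ·(p₁ᵢ/p₀ᵢ) = 25.7581 + 44.8550 + 9.0234 + 12.3458 + 21.4815 = 113.4638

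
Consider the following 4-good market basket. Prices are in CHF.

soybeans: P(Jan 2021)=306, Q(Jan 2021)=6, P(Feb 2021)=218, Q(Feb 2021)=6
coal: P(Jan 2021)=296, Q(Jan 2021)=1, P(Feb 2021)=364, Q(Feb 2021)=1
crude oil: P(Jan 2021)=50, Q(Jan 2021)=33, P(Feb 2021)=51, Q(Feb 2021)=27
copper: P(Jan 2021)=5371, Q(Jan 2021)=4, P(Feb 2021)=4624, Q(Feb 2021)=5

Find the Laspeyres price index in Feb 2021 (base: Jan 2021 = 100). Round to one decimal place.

86.5

Laspeyres price index uses base-period quantities as weights.
ΣP(Feb 2021)·Q(Jan 2021) = 218×6 + 364×1 + 51×33 + 4624×4 = 1308 + 364 + 1683 + 18496 = 21851
ΣP(Jan 2021)·Q(Jan 2021) = 306×6 + 296×1 + 50×33 + 5371×4 = 1836 + 296 + 1650 + 21484 = 25266
Index = 21851 / 25266 × 100 = 86.4838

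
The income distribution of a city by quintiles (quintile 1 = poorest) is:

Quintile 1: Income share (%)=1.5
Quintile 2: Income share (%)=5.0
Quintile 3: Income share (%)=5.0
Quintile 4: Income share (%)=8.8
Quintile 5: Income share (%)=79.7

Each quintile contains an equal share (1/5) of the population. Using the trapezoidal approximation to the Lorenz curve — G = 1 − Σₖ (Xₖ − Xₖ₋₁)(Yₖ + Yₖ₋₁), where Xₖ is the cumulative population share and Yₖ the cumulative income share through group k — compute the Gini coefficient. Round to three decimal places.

Cumulative income shares Yₖ: 0.0150, 0.0650, 0.1150, 0.2030, 1.0000
Σ (Xₖ−Xₖ₋₁)(Yₖ+Yₖ₋₁) = (1/5)(0.0150+0.0000) + (1/5)(0.0650+0.0150) + (1/5)(0.1150+0.0650) + (1/5)(0.2030+0.1150) + (1/5)(1.0000+0.2030)
  = 0.0030 + 0.0160 + 0.0360 + 0.0636 + 0.2406 = 0.3592
G = 1 − 0.3592 = 0.6408

0.641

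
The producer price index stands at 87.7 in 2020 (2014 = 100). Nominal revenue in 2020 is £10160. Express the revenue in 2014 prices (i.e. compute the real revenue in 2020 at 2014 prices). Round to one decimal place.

11584.9

Real = Nominal ÷ (Index/100) = 10160 ÷ (87.7/100)
     = 10160 ÷ 0.877 = 11584.9487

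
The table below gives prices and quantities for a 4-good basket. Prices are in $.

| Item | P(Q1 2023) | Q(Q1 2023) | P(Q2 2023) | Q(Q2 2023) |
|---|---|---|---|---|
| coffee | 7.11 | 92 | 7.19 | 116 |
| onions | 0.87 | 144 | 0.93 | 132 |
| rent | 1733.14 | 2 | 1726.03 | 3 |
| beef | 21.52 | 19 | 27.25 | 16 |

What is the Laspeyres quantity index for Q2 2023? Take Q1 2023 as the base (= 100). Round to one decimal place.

139.3

Laspeyres quantity index uses base-period prices as weights.
ΣP(Q1 2023)·Q(Q2 2023) = 7.11×116 + 0.87×132 + 1733.14×3 + 21.52×16 = 824.76 + 114.84 + 5199.42 + 344.32 = 6483.34
ΣP(Q1 2023)·Q(Q1 2023) = 7.11×92 + 0.87×144 + 1733.14×2 + 21.52×19 = 654.12 + 125.28 + 3466.28 + 408.88 = 4654.56
Index = 6483.34 / 4654.56 × 100 = 139.2901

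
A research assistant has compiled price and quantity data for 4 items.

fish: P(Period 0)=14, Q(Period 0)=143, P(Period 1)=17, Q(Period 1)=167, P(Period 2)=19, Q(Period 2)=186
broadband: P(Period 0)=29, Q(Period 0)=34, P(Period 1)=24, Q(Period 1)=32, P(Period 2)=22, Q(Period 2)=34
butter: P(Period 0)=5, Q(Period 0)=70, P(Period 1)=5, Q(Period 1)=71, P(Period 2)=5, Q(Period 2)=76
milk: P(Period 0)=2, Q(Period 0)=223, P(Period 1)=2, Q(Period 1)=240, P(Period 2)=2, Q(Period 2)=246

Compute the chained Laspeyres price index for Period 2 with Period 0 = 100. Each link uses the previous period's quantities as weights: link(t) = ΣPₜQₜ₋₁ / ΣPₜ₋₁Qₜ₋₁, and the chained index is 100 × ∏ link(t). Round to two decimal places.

113.34

Link Period 0→Period 1:
ΣP(Period 1)Q(Period 0) = 17×143 + 24×34 + 5×70 + 2×223 = 2431 + 816 + 350 + 446 = 4043
ΣP(Period 0)Q(Period 0) = 14×143 + 29×34 + 5×70 + 2×223 = 2002 + 986 + 350 + 446 = 3784
link = 4043/3784 = 1.068446
Link Period 1→Period 2:
ΣP(Period 2)Q(Period 1) = 19×167 + 22×32 + 5×71 + 2×240 = 3173 + 704 + 355 + 480 = 4712
ΣP(Period 1)Q(Period 1) = 17×167 + 24×32 + 5×71 + 2×240 = 2839 + 768 + 355 + 480 = 4442
link = 4712/4442 = 1.060783
Chained index = 100 × 1.068446 × 1.060783 = 113.3390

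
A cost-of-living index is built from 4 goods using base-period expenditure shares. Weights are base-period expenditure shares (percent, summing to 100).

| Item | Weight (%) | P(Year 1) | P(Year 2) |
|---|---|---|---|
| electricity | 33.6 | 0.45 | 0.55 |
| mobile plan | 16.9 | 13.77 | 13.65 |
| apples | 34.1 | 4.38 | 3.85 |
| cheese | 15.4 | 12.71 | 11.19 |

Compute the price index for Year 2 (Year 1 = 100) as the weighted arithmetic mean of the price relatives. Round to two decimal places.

101.35

electricity: 33.6 × (0.55/0.45) = 33.6 × 1.222222 = 41.0667
mobile plan: 16.9 × (13.65/13.77) = 16.9 × 0.991285 = 16.7527
apples: 34.1 × (3.85/4.38) = 34.1 × 0.878995 = 29.9737
cheese: 15.4 × (11.19/12.71) = 15.4 × 0.880409 = 13.5583
Index = Σ wᵢ·(p₁ᵢ/p₀ᵢ) = 41.0667 + 16.7527 + 29.9737 + 13.5583 = 101.3514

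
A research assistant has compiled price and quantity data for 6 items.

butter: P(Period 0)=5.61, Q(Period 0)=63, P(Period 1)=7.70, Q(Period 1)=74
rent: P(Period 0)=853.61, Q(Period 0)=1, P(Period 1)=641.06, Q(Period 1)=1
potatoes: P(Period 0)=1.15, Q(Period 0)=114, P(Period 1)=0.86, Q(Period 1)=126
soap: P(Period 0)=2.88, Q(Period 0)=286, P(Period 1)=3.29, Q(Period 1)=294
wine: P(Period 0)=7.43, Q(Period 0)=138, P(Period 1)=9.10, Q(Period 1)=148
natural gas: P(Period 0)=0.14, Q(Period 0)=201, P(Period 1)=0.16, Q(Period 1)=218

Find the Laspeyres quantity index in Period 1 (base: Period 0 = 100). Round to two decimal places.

105.45

Laspeyres quantity index uses base-period prices as weights.
ΣP(Period 0)·Q(Period 1) = 5.61×74 + 853.61×1 + 1.15×126 + 2.88×294 + 7.43×148 + 0.14×218 = 415.14 + 853.61 + 144.9 + 846.72 + 1099.64 + 30.52 = 3390.53
ΣP(Period 0)·Q(Period 0) = 5.61×63 + 853.61×1 + 1.15×114 + 2.88×286 + 7.43×138 + 0.14×201 = 353.43 + 853.61 + 131.1 + 823.68 + 1025.34 + 28.14 = 3215.3
Index = 3390.53 / 3215.3 × 100 = 105.4499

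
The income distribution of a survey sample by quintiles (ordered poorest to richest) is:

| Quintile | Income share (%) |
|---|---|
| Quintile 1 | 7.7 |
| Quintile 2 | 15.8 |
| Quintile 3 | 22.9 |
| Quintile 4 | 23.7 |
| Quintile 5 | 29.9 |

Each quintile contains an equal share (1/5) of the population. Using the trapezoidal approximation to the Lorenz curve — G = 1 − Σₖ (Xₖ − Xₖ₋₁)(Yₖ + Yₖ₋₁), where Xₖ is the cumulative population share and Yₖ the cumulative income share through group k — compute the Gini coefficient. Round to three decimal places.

0.209

Cumulative income shares Yₖ: 0.0770, 0.2350, 0.4640, 0.7010, 1.0000
Σ (Xₖ−Xₖ₋₁)(Yₖ+Yₖ₋₁) = (1/5)(0.0770+0.0000) + (1/5)(0.2350+0.0770) + (1/5)(0.4640+0.2350) + (1/5)(0.7010+0.4640) + (1/5)(1.0000+0.7010)
  = 0.0154 + 0.0624 + 0.1398 + 0.2330 + 0.3402 = 0.7908
G = 1 − 0.7908 = 0.2092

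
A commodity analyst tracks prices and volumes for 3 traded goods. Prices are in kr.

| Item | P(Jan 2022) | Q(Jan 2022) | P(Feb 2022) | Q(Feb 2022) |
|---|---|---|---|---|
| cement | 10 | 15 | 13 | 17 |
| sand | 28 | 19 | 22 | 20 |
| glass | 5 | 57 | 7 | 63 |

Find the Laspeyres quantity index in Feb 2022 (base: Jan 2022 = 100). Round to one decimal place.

108.1

Laspeyres quantity index uses base-period prices as weights.
ΣP(Jan 2022)·Q(Feb 2022) = 10×17 + 28×20 + 5×63 = 170 + 560 + 315 = 1045
ΣP(Jan 2022)·Q(Jan 2022) = 10×15 + 28×19 + 5×57 = 150 + 532 + 285 = 967
Index = 1045 / 967 × 100 = 108.0662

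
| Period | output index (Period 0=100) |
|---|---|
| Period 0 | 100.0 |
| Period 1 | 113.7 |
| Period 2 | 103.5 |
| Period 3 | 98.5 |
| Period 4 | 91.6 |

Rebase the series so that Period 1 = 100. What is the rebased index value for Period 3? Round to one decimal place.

Rebased(Period 3) = 98.5 / 113.7 × 100 = 86.6315

86.6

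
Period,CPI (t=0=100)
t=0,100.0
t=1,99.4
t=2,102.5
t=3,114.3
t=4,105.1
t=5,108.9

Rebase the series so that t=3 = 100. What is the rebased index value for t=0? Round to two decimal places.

87.49

Rebased(t=0) = 100.0 / 114.3 × 100 = 87.4891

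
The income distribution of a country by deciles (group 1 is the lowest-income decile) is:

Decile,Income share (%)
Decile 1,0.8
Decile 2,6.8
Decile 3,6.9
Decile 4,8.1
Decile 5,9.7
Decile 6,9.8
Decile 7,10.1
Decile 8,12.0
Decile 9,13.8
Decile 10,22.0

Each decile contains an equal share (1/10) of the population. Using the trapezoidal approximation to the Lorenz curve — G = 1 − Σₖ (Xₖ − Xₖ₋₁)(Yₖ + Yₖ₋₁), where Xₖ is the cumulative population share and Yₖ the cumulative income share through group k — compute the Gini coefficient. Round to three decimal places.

Cumulative income shares Yₖ: 0.0080, 0.0760, 0.1450, 0.2260, 0.3230, 0.4210, 0.5220, 0.6420, 0.7800, 1.0000
Σ (Xₖ−Xₖ₋₁)(Yₖ+Yₖ₋₁) = (1/10)(0.0080+0.0000) + (1/10)(0.0760+0.0080) + (1/10)(0.1450+0.0760) + (1/10)(0.2260+0.1450) + (1/10)(0.3230+0.2260) + (1/10)(0.4210+0.3230) + (1/10)(0.5220+0.4210) + (1/10)(0.6420+0.5220) + (1/10)(0.7800+0.6420) + (1/10)(1.0000+0.7800)
  = 0.0008 + 0.0084 + 0.0221 + 0.0371 + 0.0549 + 0.0744 + 0.0943 + 0.1164 + 0.1422 + 0.1780 = 0.7286
G = 1 − 0.7286 = 0.2714

0.271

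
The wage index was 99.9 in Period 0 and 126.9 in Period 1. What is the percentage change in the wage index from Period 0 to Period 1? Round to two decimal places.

27.03%

Change = (126.9 − 99.9) / 99.9 × 100
       = 27.0 / 99.9 × 100 = 27.0270%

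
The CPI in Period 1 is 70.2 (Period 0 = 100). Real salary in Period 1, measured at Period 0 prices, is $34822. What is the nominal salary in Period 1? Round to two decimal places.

Nominal = Real × (Index/100) = 34822 × (70.2/100)
        = 34822 × 0.702 = 24445.0440

24445.04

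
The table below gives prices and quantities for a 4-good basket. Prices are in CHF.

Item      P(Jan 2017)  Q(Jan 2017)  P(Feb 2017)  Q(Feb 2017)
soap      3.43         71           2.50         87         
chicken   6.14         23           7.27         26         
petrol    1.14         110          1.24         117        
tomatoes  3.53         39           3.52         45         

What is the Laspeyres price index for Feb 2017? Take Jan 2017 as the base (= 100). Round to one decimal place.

95.5

Laspeyres price index uses base-period quantities as weights.
ΣP(Feb 2017)·Q(Jan 2017) = 2.50×71 + 7.27×23 + 1.24×110 + 3.52×39 = 177.5 + 167.21 + 136.4 + 137.28 = 618.39
ΣP(Jan 2017)·Q(Jan 2017) = 3.43×71 + 6.14×23 + 1.14×110 + 3.53×39 = 243.53 + 141.22 + 125.4 + 137.67 = 647.82
Index = 618.39 / 647.82 × 100 = 95.4571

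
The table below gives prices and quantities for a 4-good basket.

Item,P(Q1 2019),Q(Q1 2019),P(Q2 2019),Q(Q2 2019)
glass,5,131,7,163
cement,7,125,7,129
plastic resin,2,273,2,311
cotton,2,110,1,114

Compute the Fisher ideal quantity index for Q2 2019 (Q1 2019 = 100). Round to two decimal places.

Laspeyres component (base-period weights):
ΣP(Q1 2019)Q(Q2 2019) = 5×163 + 7×129 + 2×311 + 2×114 = 815 + 903 + 622 + 228 = 2568
ΣP(Q1 2019)Q(Q1 2019) = 5×131 + 7×125 + 2×273 + 2×110 = 655 + 875 + 546 + 220 = 2296
L = 2568 / 2296 × 100 = 111.8467
Paasche component (current-period weights):
ΣP(Q2 2019)Q(Q2 2019) = 7×163 + 7×129 + 2×311 + 1×114 = 1141 + 903 + 622 + 114 = 2780
ΣP(Q2 2019)Q(Q1 2019) = 7×131 + 7×125 + 2×273 + 1×110 = 917 + 875 + 546 + 110 = 2448
P = 2780 / 2448 × 100 = 113.5621
Fisher = √(L × P) = √(111.8467 × 113.5621) = 112.7011

112.70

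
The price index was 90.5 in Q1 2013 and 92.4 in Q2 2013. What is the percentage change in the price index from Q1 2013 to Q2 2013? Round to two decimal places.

2.10%

Change = (92.4 − 90.5) / 90.5 × 100
       = 1.9 / 90.5 × 100 = 2.0994%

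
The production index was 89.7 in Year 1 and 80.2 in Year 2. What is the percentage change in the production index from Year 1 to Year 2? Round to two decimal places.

Change = (80.2 − 89.7) / 89.7 × 100
       = -9.5 / 89.7 × 100 = -10.5909%

-10.59%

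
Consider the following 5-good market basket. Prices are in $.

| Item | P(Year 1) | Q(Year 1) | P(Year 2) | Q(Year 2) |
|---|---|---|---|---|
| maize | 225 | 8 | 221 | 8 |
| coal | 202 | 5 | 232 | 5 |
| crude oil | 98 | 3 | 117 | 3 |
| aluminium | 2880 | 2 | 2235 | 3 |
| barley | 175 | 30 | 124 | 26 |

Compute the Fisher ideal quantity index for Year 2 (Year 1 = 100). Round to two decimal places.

Laspeyres component (base-period weights):
ΣP(Year 1)Q(Year 2) = 225×8 + 202×5 + 98×3 + 2880×3 + 175×26 = 1800 + 1010 + 294 + 8640 + 4550 = 16294
ΣP(Year 1)Q(Year 1) = 225×8 + 202×5 + 98×3 + 2880×2 + 175×30 = 1800 + 1010 + 294 + 5760 + 5250 = 14114
L = 16294 / 14114 × 100 = 115.4457
Paasche component (current-period weights):
ΣP(Year 2)Q(Year 2) = 221×8 + 232×5 + 117×3 + 2235×3 + 124×26 = 1768 + 1160 + 351 + 6705 + 3224 = 13208
ΣP(Year 2)Q(Year 1) = 221×8 + 232×5 + 117×3 + 2235×2 + 124×30 = 1768 + 1160 + 351 + 4470 + 3720 = 11469
P = 13208 / 11469 × 100 = 115.1626
Fisher = √(L × P) = √(115.4457 × 115.1626) = 115.3040

115.30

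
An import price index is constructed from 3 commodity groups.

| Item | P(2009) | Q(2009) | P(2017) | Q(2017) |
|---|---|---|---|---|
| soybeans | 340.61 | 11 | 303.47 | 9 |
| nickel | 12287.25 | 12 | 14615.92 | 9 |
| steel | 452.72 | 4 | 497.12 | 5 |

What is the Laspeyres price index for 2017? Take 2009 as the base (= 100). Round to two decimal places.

118.11

Laspeyres price index uses base-period quantities as weights.
ΣP(2017)·Q(2009) = 303.47×11 + 14615.92×12 + 497.12×4 = 3338.17 + 175391.04 + 1988.48 = 180717.69
ΣP(2009)·Q(2009) = 340.61×11 + 12287.25×12 + 452.72×4 = 3746.71 + 147447 + 1810.88 = 153004.59
Index = 180717.69 / 153004.59 × 100 = 118.1126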